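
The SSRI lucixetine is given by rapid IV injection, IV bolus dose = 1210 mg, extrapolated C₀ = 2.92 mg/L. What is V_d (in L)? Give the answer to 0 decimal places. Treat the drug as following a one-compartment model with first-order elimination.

Vd = Dose / C₀ = 1210 / 2.92 = 414.4 L

414 L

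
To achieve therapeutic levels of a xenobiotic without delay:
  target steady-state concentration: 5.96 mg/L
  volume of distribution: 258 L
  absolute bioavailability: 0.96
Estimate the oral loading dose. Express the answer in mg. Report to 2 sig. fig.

1600 mg

LD = Css × Vd / F = 5.96 × 258 / 0.96 = 1602 mg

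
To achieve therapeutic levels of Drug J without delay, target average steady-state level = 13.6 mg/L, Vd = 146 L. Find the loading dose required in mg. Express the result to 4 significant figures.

LD = Css × Vd = 13.6 × 146 = 1986 mg

1986 mg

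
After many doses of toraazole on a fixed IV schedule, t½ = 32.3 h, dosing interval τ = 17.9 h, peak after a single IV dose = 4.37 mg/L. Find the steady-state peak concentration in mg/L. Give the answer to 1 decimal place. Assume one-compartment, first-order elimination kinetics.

k = ln2 / t½ = 0.693147 / 32.3 = 0.02146 h⁻¹
e^(−kτ) = e^(−0.02146 × 17.9) = 0.6810
Accumulation ratio R = 1 / (1 − e^(−kτ)) = 1 / (1 − 0.6810) = 3.135
Steady-state peak = C₀ × R = 4.37 × 3.135 = 13.70 mg/L

13.7 mg/L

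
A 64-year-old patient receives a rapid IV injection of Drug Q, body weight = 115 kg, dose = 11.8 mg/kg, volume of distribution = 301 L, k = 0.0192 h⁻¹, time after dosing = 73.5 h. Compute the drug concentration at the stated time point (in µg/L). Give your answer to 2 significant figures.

1100 µg/L

Total dose = 11.8 × 115 = 1357 mg
C₀ = Dose / Vd = 1357 / 301 = 4.508 mg/L
C = C₀ · e^(−k·t) = 4.508 × e^(−0.01920 × 73.5)
  = 4.508 × 0.2439 = 1.100 mg/L
Convert: 1.100 mg/L × 1000 = 1100 µg/L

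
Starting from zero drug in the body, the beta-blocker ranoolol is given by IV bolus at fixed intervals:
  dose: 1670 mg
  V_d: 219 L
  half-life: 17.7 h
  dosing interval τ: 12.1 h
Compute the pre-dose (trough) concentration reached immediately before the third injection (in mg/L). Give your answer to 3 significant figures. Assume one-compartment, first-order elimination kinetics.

7.70 mg/L

C₀ per dose = Dose / Vd = 1670 / 219 = 7.626 mg/L
k = ln2 / t½ = 0.693147 / 17.7 = 0.03916 h⁻¹
Fraction remaining after one interval: r = e^(−kτ) = e^(−0.03916 × 12.1) = 0.6226
Before dose 3, 2 doses have been given (aged 1τ, 2τ).
C_trough = C₀ × (r + r²) = 7.626 × (0.6226 + 0.3876) = 7.704 mg/L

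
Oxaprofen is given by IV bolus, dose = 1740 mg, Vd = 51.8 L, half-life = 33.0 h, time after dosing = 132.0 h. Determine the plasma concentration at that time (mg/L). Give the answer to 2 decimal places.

2.10 mg/L

C₀ = Dose / Vd = 1740 / 51.8 = 33.59 mg/L
k = ln2 / t½ = 0.693147 / 33.0 = 0.02100 h⁻¹
t / t½ = 132.0 / 33.0 = 4 half-lives
C = C₀ × (1/2)^4 = 33.59 × 0.06250 = 2.099 mg/L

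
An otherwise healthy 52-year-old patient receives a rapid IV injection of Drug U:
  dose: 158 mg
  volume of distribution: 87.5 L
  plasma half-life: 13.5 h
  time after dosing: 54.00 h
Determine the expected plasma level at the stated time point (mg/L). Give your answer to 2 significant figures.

C₀ = Dose / Vd = 158.0 / 87.5 = 1.806 mg/L
k = ln2 / t½ = 0.693147 / 13.5 = 0.05134 h⁻¹
t / t½ = 54.00 / 13.5 = 4 half-lives
C = C₀ × (1/2)^4 = 1.806 × 0.06250 = 0.1129 mg/L

0.11 mg/L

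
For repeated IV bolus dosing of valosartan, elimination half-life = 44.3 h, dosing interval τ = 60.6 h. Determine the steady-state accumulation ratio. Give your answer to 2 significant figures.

k = ln2 / t½ = 0.693147 / 44.3 = 0.01565 h⁻¹
e^(−kτ) = e^(−0.01565 × 60.6) = 0.3874
Accumulation ratio R = 1 / (1 − e^(−kτ)) = 1 / (1 − 0.3874) = 1.632

1.6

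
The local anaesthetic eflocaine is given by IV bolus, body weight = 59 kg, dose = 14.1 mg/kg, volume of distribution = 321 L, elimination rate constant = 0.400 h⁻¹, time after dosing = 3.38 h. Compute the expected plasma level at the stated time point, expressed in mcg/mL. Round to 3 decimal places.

Total dose = 14.1 × 59 = 831.9 mg
C₀ = Dose / Vd = 831.9 / 321 = 2.592 mg/L
C = C₀ · e^(−k·t) = 2.592 × e^(−0.4000 × 3.38)
  = 2.592 × 0.2587 = 0.6706 mg/L
(0.6706 mg/L = 0.6706 mcg/mL)

0.671 mcg/mL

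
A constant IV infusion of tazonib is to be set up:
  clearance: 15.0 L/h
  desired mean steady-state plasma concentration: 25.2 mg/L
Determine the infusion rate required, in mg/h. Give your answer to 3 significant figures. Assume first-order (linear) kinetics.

378 mg/h

At steady state, infusion rate R₀ = Css × CL = 25.2 × 15.00 = 378.0 mg/h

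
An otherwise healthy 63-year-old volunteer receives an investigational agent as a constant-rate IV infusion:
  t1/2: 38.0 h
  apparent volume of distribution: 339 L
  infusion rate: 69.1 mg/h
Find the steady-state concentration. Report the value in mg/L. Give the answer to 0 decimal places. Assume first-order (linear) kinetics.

k = ln2 / t½ = 0.693147 / 38.0 = 0.01824 h⁻¹
CL = k × Vd = 0.01824 × 339 = 6.183 L/h
At steady state Css = R₀ / CL = 69.1 / 6.183 = 11.18 mg/L

11 mg/L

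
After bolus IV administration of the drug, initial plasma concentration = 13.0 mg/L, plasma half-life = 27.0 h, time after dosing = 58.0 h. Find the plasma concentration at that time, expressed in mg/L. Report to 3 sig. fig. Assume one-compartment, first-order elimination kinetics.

k = ln2 / t½ = 0.693147 / 27.0 = 0.02567 h⁻¹
C = C₀ · e^(−k·t) = 13.00 × e^(−0.02567 × 58.0)
  = 13.00 × 0.2256 = 2.933 mg/L

2.93 mg/L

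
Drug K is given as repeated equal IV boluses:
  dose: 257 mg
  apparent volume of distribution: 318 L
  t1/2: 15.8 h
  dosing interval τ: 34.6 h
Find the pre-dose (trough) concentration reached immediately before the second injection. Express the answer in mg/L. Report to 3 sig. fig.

C₀ per dose = Dose / Vd = 257 / 318 = 0.8082 mg/L
k = ln2 / t½ = 0.693147 / 15.8 = 0.04387 h⁻¹
Fraction remaining after one interval: r = e^(−kτ) = e^(−0.04387 × 34.6) = 0.2192
Before dose 2, 1 dose has been given (aged 1τ).
C_trough = C₀ × r = 0.8082 × 0.2192 = 0.1772 mg/L

0.177 mg/L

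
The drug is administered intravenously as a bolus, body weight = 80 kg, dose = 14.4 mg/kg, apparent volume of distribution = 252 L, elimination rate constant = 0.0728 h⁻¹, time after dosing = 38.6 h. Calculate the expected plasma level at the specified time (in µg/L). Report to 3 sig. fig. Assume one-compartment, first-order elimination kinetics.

Total dose = 14.4 × 80 = 1152 mg
C₀ = Dose / Vd = 1152 / 252 = 4.571 mg/L
C = C₀ · e^(−k·t) = 4.571 × e^(−0.07280 × 38.6)
  = 4.571 × 0.06020 = 0.2752 mg/L
Convert: 0.2752 mg/L × 1000 = 275.2 µg/L

275 µg/L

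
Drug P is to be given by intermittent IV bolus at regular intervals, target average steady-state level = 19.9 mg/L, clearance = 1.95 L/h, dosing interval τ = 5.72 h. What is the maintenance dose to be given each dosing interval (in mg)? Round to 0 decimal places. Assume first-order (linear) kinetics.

222 mg

At steady state, Dose/τ = Css × CL.
Dose = Css × CL × τ = 19.9 × 1.950 × 5.72 = 222.0 mg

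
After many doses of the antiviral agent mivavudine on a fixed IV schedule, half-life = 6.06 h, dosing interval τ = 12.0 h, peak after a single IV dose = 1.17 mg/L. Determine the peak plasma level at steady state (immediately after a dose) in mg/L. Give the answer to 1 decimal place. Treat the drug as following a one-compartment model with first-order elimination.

1.6 mg/L

k = ln2 / t½ = 0.693147 / 6.06 = 0.1144 h⁻¹
e^(−kτ) = e^(−0.1144 × 12.0) = 0.2534
Accumulation ratio R = 1 / (1 − e^(−kτ)) = 1 / (1 − 0.2534) = 1.339
Steady-state peak = C₀ × R = 1.17 × 1.339 = 1.567 mg/L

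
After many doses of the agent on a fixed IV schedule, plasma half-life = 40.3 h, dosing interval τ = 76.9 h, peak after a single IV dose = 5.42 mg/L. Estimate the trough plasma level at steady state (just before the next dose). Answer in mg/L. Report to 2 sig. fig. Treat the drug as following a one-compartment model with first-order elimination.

2.0 mg/L

k = ln2 / t½ = 0.693147 / 40.3 = 0.01720 h⁻¹
e^(−kτ) = e^(−0.01720 × 76.9) = 0.2664
Accumulation ratio R = 1 / (1 − e^(−kτ)) = 1 / (1 − 0.2664) = 1.363
Steady-state trough = C₀ × R × e^(−kτ) = 5.42 × 1.363 × 0.2664 = 1.968 mg/L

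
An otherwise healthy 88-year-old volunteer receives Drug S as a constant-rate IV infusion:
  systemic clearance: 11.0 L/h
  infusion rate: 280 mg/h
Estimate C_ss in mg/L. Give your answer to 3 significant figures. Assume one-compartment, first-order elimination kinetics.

At steady state Css = R₀ / CL = 280 / 11.00 = 25.45 mg/L

25.5 mg/L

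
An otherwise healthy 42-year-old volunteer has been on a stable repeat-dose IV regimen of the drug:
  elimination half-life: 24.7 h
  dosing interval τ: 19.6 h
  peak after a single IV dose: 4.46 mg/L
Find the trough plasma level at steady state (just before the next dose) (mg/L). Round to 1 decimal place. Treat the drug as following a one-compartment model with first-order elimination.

k = ln2 / t½ = 0.693147 / 24.7 = 0.02806 h⁻¹
e^(−kτ) = e^(−0.02806 × 19.6) = 0.5770
Accumulation ratio R = 1 / (1 − e^(−kτ)) = 1 / (1 − 0.5770) = 2.364
Steady-state trough = C₀ × R × e^(−kτ) = 4.46 × 2.364 × 0.5770 = 6.084 mg/L

6.1 mg/L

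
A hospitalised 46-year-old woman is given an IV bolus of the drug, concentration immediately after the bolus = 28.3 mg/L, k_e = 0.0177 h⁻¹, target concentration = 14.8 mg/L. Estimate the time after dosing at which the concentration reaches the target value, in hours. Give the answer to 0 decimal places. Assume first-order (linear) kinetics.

37 h

t = ln(C₀ / C) / k = ln(28.30 / 14.8) / 0.01770
  = ln(1.912) / 0.01770 = 0.6481 / 0.01770 = 36.62 h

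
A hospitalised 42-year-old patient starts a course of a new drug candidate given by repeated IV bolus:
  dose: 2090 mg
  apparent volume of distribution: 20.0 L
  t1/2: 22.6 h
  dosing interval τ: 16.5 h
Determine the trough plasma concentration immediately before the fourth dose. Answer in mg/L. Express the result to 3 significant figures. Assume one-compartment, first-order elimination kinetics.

C₀ per dose = Dose / Vd = 2090 / 20.0 = 104.5 mg/L
k = ln2 / t½ = 0.693147 / 22.6 = 0.03067 h⁻¹
Fraction remaining after one interval: r = e^(−kτ) = e^(−0.03067 × 16.5) = 0.6029
Before dose 4, 3 doses have been given (aged 1τ, 2τ, 3τ).
C_trough = C₀ × (r + r² + … + r^3) = C₀ × r(1−r^3)/(1−r)
        = 104.5 × 0.6029 × (1 − 0.2191) / (1 − 0.6029) = 123.9 mg/L

124 mg/L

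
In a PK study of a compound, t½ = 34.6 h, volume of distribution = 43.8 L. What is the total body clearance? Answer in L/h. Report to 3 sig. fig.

0.877 L/h

k = ln2 / t½ = 0.693147 / 34.6 = 0.02003 h⁻¹
CL = k × Vd = 0.02003 × 43.8 = 0.8773 L/h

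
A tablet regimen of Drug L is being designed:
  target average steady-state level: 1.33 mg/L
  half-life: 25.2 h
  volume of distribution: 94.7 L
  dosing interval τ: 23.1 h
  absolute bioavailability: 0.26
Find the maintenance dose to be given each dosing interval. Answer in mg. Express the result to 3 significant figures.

308 mg

k = ln2 / t½ = 0.693147 / 25.2 = 0.02751 h⁻¹
CL = k × Vd = 0.02751 × 94.7 = 2.605 L/h
At steady state, F × (Dose/τ) = Css × CL.
Dose = Css × CL × τ / F = 1.33 × 2.605 × 23.1 / 0.26 = 307.8 mg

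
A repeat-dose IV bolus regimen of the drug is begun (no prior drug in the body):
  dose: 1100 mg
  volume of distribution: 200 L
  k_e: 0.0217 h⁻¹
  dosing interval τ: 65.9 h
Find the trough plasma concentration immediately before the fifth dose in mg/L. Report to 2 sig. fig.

1.7 mg/L

C₀ per dose = Dose / Vd = 1100 / 200 = 5.500 mg/L
Fraction remaining after one interval: r = e^(−kτ) = e^(−0.02170 × 65.9) = 0.2393
Before dose 5, 4 doses have been given (aged 1τ, 2τ, 3τ, 4τ).
C_trough = C₀ × (r + r² + … + r^4) = C₀ × r(1−r^4)/(1−r)
        = 5.500 × 0.2393 × (1 − 0.003279) / (1 − 0.2393) = 1.725 mg/L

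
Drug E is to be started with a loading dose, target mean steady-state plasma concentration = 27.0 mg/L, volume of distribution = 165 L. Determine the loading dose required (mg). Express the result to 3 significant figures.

4460 mg

LD = Css × Vd = 27.0 × 165 = 4455 mg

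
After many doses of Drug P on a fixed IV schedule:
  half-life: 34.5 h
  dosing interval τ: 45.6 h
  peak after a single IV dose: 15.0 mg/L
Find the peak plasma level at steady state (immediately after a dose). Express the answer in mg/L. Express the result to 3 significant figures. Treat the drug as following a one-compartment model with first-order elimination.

25.0 mg/L

k = ln2 / t½ = 0.693147 / 34.5 = 0.02009 h⁻¹
e^(−kτ) = e^(−0.02009 × 45.6) = 0.4001
Accumulation ratio R = 1 / (1 − e^(−kτ)) = 1 / (1 − 0.4001) = 1.667
Steady-state peak = C₀ × R = 15.0 × 1.667 = 25.01 mg/L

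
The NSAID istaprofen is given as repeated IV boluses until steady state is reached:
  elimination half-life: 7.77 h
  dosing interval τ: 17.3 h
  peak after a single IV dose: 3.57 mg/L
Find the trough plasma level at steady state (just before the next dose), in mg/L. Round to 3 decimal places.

k = ln2 / t½ = 0.693147 / 7.77 = 0.08921 h⁻¹
e^(−kτ) = e^(−0.08921 × 17.3) = 0.2137
Accumulation ratio R = 1 / (1 − e^(−kτ)) = 1 / (1 − 0.2137) = 1.272
Steady-state trough = C₀ × R × e^(−kτ) = 3.57 × 1.272 × 0.2137 = 0.9704 mg/L

0.970 mg/L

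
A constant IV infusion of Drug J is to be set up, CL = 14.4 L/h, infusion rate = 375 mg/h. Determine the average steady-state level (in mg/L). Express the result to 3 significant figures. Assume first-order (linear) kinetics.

26.0 mg/L

At steady state Css = R₀ / CL = 375 / 14.40 = 26.04 mg/L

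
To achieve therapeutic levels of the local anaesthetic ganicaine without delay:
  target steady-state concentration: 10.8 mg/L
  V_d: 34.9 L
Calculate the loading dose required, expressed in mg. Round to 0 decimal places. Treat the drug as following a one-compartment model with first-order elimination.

LD = Css × Vd = 10.8 × 34.9 = 376.9 mg

377 mg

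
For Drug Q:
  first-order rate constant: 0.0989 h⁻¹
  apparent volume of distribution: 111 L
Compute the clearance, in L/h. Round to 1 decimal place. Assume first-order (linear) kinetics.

11.0 L/h

CL = k × Vd = 0.0989 × 111 = 10.98 L/h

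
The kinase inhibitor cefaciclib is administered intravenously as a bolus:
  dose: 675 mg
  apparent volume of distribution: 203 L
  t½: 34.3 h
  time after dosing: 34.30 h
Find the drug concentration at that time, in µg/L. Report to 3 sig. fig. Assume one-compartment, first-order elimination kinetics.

1660 µg/L

C₀ = Dose / Vd = 675.0 / 203 = 3.325 mg/L
k = ln2 / t½ = 0.693147 / 34.3 = 0.02021 h⁻¹
t / t½ = 34.30 / 34.3 = 1 half-lives
C = C₀ × (1/2)^1 = 3.325 × 0.5000 = 1.663 mg/L
Convert: 1.663 mg/L × 1000 = 1663 µg/L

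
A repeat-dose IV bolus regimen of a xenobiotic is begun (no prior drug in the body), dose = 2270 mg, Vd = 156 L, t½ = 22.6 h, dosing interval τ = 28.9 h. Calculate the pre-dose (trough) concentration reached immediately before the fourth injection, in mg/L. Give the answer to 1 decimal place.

C₀ per dose = Dose / Vd = 2270 / 156 = 14.55 mg/L
k = ln2 / t½ = 0.693147 / 22.6 = 0.03067 h⁻¹
Fraction remaining after one interval: r = e^(−kτ) = e^(−0.03067 × 28.9) = 0.4122
Before dose 4, 3 doses have been given (aged 1τ, 2τ, 3τ).
C_trough = C₀ × (r + r² + … + r^3) = C₀ × r(1−r^3)/(1−r)
        = 14.55 × 0.4122 × (1 − 0.07004) / (1 − 0.4122) = 9.489 mg/L

9.5 mg/L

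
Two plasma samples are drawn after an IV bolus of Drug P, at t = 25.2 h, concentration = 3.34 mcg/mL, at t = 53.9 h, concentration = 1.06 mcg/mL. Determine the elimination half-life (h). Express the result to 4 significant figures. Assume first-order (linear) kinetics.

k = ln(C₁/C₂) / (t₂ − t₁) = ln(3.34/1.06) / (53.9 − 25.2)
  = 1.148 / 28.70 = 0.04000 h⁻¹
t½ = ln2 / k = 0.693147 / 0.04000 = 17.33 h

17.33 h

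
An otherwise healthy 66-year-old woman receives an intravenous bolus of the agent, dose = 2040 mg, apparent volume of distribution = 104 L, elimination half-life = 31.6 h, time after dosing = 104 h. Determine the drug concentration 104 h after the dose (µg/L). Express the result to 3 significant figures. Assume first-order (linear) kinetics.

2000 µg/L

C₀ = Dose / Vd = 2040 / 104 = 19.62 mg/L
k = ln2 / t½ = 0.693147 / 31.6 = 0.02194 h⁻¹
C = C₀ · e^(−k·t) = 19.62 × e^(−0.02194 × 104)
  = 19.62 × 0.1021 = 2.003 mg/L
Convert: 2.003 mg/L × 1000 = 2003 µg/L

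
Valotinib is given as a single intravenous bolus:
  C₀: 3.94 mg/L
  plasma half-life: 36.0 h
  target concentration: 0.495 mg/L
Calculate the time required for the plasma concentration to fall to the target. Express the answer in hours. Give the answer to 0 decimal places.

k = ln2 / t½ = 0.693147 / 36.0 = 0.01925 h⁻¹
t = ln(C₀ / C) / k = ln(3.940 / 0.495) / 0.01925
  = ln(7.960) / 0.01925 = 2.074 / 0.01925 = 107.7 h

108 h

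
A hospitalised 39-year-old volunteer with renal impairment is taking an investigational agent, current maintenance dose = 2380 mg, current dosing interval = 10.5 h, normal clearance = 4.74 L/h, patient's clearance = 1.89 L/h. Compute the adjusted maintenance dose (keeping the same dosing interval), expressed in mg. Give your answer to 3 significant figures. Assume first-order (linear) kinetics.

949 mg

To keep the same average steady-state level, dosing rate must scale with clearance.
CL ratio = 1.89 / 4.74 = 0.3987
New dose (same interval) = 2380 × 0.3987 = 948.9 mg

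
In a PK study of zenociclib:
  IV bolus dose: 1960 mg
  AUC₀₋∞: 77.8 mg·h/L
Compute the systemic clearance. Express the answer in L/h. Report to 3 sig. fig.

25.2 L/h

CL = Dose / AUC = 1960 / 77.8 = 25.19 L/h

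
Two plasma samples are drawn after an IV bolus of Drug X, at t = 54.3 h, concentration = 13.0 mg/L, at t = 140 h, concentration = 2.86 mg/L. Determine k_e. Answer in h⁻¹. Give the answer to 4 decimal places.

0.0177 h⁻¹

k = ln(C₁/C₂) / (t₂ − t₁) = ln(13.0/2.86) / (140 − 54.3)
  = 1.514 / 85.70 = 0.01767 h⁻¹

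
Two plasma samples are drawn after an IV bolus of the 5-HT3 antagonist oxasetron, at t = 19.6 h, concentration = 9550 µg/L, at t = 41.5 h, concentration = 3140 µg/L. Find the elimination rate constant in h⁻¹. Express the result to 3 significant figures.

k = ln(C₁/C₂) / (t₂ − t₁) = ln(9550/3140) / (41.5 − 19.6)
  = 1.112 / 21.90 = 0.05078 h⁻¹

0.0508 h⁻¹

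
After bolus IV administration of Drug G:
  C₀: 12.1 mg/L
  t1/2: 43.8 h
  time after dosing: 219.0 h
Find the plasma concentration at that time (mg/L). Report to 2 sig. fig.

0.38 mg/L

k = ln2 / t½ = 0.693147 / 43.8 = 0.01583 h⁻¹
t / t½ = 219.0 / 43.8 = 5 half-lives
C = C₀ × (1/2)^5 = 12.10 × 0.03125 = 0.3781 mg/L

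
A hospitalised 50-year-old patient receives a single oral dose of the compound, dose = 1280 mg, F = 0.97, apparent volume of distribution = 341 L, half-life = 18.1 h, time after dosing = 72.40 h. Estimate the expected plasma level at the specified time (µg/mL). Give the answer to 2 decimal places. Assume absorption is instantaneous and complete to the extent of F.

0.23 µg/mL

Amount reaching circulation = F × Dose = 0.97 × 1280 = 1242 mg
C₀ = F·Dose / Vd = 1242 / 341 = 3.642 mg/L
k = ln2 / t½ = 0.693147 / 18.1 = 0.03830 h⁻¹
t / t½ = 72.40 / 18.1 = 4 half-lives
C = C₀ × (1/2)^4 = 3.642 × 0.06250 = 0.2276 mg/L
(0.2276 mg/L = 0.2276 µg/mL)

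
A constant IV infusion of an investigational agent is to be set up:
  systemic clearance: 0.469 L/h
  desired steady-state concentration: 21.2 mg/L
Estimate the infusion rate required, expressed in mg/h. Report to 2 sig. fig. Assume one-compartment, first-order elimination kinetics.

At steady state, infusion rate R₀ = Css × CL = 21.2 × 0.4690 = 9.943 mg/h

9.9 mg/h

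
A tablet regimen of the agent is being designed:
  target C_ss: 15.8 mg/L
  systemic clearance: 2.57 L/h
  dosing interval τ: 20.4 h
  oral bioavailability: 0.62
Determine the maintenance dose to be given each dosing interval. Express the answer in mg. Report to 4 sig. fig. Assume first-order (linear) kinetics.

At steady state, F × (Dose/τ) = Css × CL.
Dose = Css × CL × τ / F = 15.8 × 2.570 × 20.4 / 0.62 = 1336 mg

1336 mg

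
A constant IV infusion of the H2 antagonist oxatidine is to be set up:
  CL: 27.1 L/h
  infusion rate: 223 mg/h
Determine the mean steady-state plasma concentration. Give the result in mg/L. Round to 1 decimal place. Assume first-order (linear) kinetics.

At steady state Css = R₀ / CL = 223 / 27.10 = 8.229 mg/L

8.2 mg/L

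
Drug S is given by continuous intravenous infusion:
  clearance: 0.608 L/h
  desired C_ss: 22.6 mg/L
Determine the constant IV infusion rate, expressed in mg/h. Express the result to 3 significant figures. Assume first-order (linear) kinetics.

13.7 mg/h

At steady state, infusion rate R₀ = Css × CL = 22.6 × 0.6080 = 13.74 mg/h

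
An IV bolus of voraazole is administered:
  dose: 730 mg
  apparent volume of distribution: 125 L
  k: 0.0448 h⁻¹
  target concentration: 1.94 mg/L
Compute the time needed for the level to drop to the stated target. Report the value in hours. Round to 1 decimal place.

C₀ = Dose / Vd = 730.0 / 125 = 5.840 mg/L
t = ln(C₀ / C) / k = ln(5.840 / 1.94) / 0.04480
  = ln(3.010) / 0.04480 = 1.102 / 0.04480 = 24.60 h

24.6 h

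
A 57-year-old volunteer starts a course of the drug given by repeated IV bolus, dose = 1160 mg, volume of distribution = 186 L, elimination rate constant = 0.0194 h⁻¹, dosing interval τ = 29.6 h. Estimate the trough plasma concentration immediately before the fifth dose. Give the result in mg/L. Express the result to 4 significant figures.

7.231 mg/L

C₀ per dose = Dose / Vd = 1160 / 186 = 6.237 mg/L
Fraction remaining after one interval: r = e^(−kτ) = e^(−0.01940 × 29.6) = 0.5631
Before dose 5, 4 doses have been given (aged 1τ, 2τ, 3τ, 4τ).
C_trough = C₀ × (r + r² + … + r^4) = C₀ × r(1−r^4)/(1−r)
        = 6.237 × 0.5631 × (1 − 0.1005) / (1 − 0.5631) = 7.231 mg/L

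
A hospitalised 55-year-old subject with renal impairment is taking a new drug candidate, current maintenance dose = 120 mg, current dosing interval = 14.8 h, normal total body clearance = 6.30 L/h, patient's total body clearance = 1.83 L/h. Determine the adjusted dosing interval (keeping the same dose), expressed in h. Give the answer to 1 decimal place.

51.0 h

To keep the same average steady-state level, dosing rate must scale with clearance.
CL ratio = 1.83 / 6.30 = 0.2905
New interval (same dose) = 14.8 / 0.2905 = 50.95 h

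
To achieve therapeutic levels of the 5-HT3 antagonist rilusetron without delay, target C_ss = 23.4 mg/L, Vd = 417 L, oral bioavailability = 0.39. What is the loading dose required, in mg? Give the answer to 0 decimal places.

25020 mg

LD = Css × Vd / F = 23.4 × 417 / 0.39 = 25020 mg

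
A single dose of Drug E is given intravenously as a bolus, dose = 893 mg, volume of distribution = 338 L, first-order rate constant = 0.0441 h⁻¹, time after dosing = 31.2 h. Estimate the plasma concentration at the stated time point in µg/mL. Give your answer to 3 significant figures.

C₀ = Dose / Vd = 893.0 / 338 = 2.642 mg/L
C = C₀ · e^(−k·t) = 2.642 × e^(−0.04410 × 31.2)
  = 2.642 × 0.2526 = 0.6674 mg/L
(0.6674 mg/L = 0.6674 µg/mL)

0.667 µg/mL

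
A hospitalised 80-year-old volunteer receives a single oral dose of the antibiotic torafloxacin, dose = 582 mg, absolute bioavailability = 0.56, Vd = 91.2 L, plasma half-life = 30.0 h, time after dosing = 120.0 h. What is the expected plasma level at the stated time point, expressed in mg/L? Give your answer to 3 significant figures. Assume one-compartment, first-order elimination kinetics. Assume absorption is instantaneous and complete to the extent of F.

Amount reaching circulation = F × Dose = 0.56 × 582.0 = 325.9 mg
C₀ = F·Dose / Vd = 325.9 / 91.2 = 3.573 mg/L
k = ln2 / t½ = 0.693147 / 30.0 = 0.02310 h⁻¹
t / t½ = 120.0 / 30.0 = 4 half-lives
C = C₀ × (1/2)^4 = 3.573 × 0.06250 = 0.2233 mg/L

0.223 mg/L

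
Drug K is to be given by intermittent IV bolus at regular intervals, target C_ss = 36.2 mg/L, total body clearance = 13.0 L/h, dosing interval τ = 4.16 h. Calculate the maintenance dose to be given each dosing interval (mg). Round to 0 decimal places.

At steady state, Dose/τ = Css × CL.
Dose = Css × CL × τ = 36.2 × 13.00 × 4.16 = 1958 mg

1958 mg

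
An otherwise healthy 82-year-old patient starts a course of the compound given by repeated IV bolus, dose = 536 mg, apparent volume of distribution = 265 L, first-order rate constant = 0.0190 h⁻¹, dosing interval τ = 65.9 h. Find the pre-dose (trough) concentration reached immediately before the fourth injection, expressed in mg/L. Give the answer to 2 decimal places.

0.79 mg/L

C₀ per dose = Dose / Vd = 536 / 265 = 2.023 mg/L
Fraction remaining after one interval: r = e^(−kτ) = e^(−0.01900 × 65.9) = 0.2859
Before dose 4, 3 doses have been given (aged 1τ, 2τ, 3τ).
C_trough = C₀ × (r + r² + … + r^3) = C₀ × r(1−r^3)/(1−r)
        = 2.023 × 0.2859 × (1 − 0.02337) / (1 − 0.2859) = 0.7910 mg/L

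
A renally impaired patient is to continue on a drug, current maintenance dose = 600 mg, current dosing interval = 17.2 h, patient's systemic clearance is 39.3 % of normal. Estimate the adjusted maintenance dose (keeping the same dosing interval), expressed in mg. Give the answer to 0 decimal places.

To keep the same average steady-state level, dosing rate must scale with clearance.
CL ratio = 39.3 / 100 = 0.3930
New dose (same interval) = 600 × 0.3930 = 235.8 mg

236 mg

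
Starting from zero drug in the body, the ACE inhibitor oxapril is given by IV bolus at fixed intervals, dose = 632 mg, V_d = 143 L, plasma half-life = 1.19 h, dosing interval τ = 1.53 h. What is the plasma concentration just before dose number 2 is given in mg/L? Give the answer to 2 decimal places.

C₀ per dose = Dose / Vd = 632 / 143 = 4.420 mg/L
k = ln2 / t½ = 0.693147 / 1.19 = 0.5825 h⁻¹
Fraction remaining after one interval: r = e^(−kτ) = e^(−0.5825 × 1.53) = 0.4102
Before dose 2, 1 dose has been given (aged 1τ).
C_trough = C₀ × r = 4.420 × 0.4102 = 1.813 mg/L

1.81 mg/L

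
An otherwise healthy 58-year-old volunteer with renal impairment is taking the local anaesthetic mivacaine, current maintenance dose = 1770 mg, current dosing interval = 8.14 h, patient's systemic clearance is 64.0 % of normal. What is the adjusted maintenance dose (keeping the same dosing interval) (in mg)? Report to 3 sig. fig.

To keep the same average steady-state level, dosing rate must scale with clearance.
CL ratio = 64.0 / 100 = 0.6400
New dose (same interval) = 1770 × 0.6400 = 1133 mg

1130 mg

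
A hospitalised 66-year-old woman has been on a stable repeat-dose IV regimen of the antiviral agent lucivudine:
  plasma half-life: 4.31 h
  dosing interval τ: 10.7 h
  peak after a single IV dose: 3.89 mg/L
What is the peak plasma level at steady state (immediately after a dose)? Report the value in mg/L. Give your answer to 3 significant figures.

k = ln2 / t½ = 0.693147 / 4.31 = 0.1608 h⁻¹
e^(−kτ) = e^(−0.1608 × 10.7) = 0.1790
Accumulation ratio R = 1 / (1 − e^(−kτ)) = 1 / (1 − 0.1790) = 1.218
Steady-state peak = C₀ × R = 3.89 × 1.218 = 4.738 mg/L

4.74 mg/L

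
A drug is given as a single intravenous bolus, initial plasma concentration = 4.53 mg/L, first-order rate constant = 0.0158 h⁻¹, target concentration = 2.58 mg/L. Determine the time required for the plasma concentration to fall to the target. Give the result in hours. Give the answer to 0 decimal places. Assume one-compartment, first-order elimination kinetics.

36 h

t = ln(C₀ / C) / k = ln(4.530 / 2.58) / 0.01580
  = ln(1.756) / 0.01580 = 0.5630 / 0.01580 = 35.63 h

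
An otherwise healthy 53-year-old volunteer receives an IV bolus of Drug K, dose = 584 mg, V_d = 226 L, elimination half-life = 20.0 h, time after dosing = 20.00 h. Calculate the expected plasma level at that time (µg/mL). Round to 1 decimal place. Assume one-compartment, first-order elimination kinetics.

1.3 µg/mL

C₀ = Dose / Vd = 584.0 / 226 = 2.584 mg/L
k = ln2 / t½ = 0.693147 / 20.0 = 0.03466 h⁻¹
t / t½ = 20.00 / 20.0 = 1 half-lives
C = C₀ × (1/2)^1 = 2.584 × 0.5000 = 1.292 mg/L
(1.292 mg/L = 1.292 µg/mL)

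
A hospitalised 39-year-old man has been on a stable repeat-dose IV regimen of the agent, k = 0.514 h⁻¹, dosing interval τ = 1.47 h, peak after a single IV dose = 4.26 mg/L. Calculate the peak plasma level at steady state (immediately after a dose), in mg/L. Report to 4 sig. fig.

e^(−kτ) = e^(−0.5140 × 1.47) = 0.4697
Accumulation ratio R = 1 / (1 − e^(−kτ)) = 1 / (1 − 0.4697) = 1.886
Steady-state peak = C₀ × R = 4.26 × 1.886 = 8.034 mg/L

8.034 mg/L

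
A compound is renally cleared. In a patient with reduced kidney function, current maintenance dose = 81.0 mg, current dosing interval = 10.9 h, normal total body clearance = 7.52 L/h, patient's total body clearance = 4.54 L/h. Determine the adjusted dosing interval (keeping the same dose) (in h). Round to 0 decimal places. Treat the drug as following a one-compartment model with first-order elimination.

18 h

To keep the same average steady-state level, dosing rate must scale with clearance.
CL ratio = 4.54 / 7.52 = 0.6037
New interval (same dose) = 10.9 / 0.6037 = 18.06 h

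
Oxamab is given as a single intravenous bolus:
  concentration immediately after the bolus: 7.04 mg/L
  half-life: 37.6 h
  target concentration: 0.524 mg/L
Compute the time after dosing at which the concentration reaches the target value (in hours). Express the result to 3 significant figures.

141 h

k = ln2 / t½ = 0.693147 / 37.6 = 0.01843 h⁻¹
t = ln(C₀ / C) / k = ln(7.040 / 0.524) / 0.01843
  = ln(13.44) / 0.01843 = 2.598 / 0.01843 = 141.0 h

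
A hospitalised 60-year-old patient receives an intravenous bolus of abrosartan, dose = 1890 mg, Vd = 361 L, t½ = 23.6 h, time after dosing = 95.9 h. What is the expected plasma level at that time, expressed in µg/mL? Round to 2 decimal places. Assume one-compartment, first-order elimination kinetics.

0.31 µg/mL

C₀ = Dose / Vd = 1890 / 361 = 5.235 mg/L
k = ln2 / t½ = 0.693147 / 23.6 = 0.02937 h⁻¹
C = C₀ · e^(−k·t) = 5.235 × e^(−0.02937 × 95.9)
  = 5.235 × 0.05981 = 0.3131 mg/L
(0.3131 mg/L = 0.3131 µg/mL)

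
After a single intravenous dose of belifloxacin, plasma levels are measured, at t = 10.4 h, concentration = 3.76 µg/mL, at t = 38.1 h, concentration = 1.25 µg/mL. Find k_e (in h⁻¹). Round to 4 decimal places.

k = ln(C₁/C₂) / (t₂ − t₁) = ln(3.76/1.25) / (38.1 − 10.4)
  = 1.101 / 27.70 = 0.03975 h⁻¹

0.0398 h⁻¹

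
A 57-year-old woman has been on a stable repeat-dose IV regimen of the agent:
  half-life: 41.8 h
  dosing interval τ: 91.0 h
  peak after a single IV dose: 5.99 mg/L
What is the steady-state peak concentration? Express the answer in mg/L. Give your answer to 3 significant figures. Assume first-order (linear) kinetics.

k = ln2 / t½ = 0.693147 / 41.8 = 0.01658 h⁻¹
e^(−kτ) = e^(−0.01658 × 91.0) = 0.2212
Accumulation ratio R = 1 / (1 − e^(−kτ)) = 1 / (1 − 0.2212) = 1.284
Steady-state peak = C₀ × R = 5.99 × 1.284 = 7.691 mg/L

7.69 mg/L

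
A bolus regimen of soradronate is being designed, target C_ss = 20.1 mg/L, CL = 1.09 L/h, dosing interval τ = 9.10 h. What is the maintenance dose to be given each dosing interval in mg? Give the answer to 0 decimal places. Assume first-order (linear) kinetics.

At steady state, Dose/τ = Css × CL.
Dose = Css × CL × τ = 20.1 × 1.090 × 9.10 = 199.4 mg

199 mg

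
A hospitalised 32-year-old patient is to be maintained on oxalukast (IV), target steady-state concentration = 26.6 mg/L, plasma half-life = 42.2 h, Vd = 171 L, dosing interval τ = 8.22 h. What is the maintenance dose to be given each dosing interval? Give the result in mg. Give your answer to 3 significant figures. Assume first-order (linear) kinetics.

614 mg

k = ln2 / t½ = 0.693147 / 42.2 = 0.01643 h⁻¹
CL = k × Vd = 0.01643 × 171 = 2.810 L/h
At steady state, Dose/τ = Css × CL.
Dose = Css × CL × τ = 26.6 × 2.810 × 8.22 = 614.4 mg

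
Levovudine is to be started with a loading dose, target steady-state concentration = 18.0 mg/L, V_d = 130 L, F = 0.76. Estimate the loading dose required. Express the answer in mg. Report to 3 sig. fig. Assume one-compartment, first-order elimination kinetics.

LD = Css × Vd / F = 18.0 × 130 / 0.76 = 3079 mg

3080 mg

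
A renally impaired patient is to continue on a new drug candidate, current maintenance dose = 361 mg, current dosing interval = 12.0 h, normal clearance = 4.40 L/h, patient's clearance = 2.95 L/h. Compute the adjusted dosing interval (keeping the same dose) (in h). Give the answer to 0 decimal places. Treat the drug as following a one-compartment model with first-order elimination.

To keep the same average steady-state level, dosing rate must scale with clearance.
CL ratio = 2.95 / 4.40 = 0.6705
New interval (same dose) = 12.0 / 0.6705 = 17.90 h

18 h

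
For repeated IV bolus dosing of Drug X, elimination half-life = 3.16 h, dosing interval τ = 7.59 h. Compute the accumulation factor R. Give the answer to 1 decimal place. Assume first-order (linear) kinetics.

1.2

k = ln2 / t½ = 0.693147 / 3.16 = 0.2194 h⁻¹
e^(−kτ) = e^(−0.2194 × 7.59) = 0.1891
Accumulation ratio R = 1 / (1 − e^(−kτ)) = 1 / (1 − 0.1891) = 1.233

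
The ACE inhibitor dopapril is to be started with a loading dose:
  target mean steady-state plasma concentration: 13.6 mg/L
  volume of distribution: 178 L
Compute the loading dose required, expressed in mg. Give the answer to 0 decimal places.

2421 mg

LD = Css × Vd = 13.6 × 178 = 2421 mg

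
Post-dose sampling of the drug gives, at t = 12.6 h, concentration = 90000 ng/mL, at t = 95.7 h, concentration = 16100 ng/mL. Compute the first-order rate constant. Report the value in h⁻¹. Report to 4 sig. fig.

0.02071 h⁻¹

k = ln(C₁/C₂) / (t₂ − t₁) = ln(90000/16100) / (95.7 − 12.6)
  = 1.721 / 83.10 = 0.02071 h⁻¹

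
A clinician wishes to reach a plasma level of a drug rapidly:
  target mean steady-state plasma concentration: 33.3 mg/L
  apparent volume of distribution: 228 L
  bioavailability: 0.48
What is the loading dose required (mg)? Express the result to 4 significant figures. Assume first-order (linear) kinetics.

LD = Css × Vd / F = 33.3 × 228 / 0.48 = 15820 mg

15820 mg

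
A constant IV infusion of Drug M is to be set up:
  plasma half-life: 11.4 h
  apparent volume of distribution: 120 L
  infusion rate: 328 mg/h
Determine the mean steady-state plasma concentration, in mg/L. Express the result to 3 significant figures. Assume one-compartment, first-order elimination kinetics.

k = ln2 / t½ = 0.693147 / 11.4 = 0.06080 h⁻¹
CL = k × Vd = 0.06080 × 120 = 7.296 L/h
At steady state Css = R₀ / CL = 328 / 7.296 = 44.96 mg/L

45.0 mg/L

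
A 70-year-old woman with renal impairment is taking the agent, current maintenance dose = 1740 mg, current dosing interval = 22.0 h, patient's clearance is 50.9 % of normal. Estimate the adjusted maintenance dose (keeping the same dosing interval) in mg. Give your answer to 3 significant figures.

To keep the same average steady-state level, dosing rate must scale with clearance.
CL ratio = 50.9 / 100 = 0.5090
New dose (same interval) = 1740 × 0.5090 = 885.7 mg

886 mg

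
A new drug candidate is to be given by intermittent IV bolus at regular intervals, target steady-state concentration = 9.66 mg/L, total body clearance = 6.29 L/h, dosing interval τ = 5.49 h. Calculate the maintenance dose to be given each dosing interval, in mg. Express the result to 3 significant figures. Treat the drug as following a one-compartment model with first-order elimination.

334 mg

At steady state, Dose/τ = Css × CL.
Dose = Css × CL × τ = 9.66 × 6.290 × 5.49 = 333.6 mg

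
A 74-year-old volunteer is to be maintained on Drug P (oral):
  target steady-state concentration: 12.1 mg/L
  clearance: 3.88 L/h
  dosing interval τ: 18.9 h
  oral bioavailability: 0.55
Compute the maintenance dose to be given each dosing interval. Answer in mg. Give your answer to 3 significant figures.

1610 mg

At steady state, F × (Dose/τ) = Css × CL.
Dose = Css × CL × τ / F = 12.1 × 3.880 × 18.9 / 0.55 = 1613 mg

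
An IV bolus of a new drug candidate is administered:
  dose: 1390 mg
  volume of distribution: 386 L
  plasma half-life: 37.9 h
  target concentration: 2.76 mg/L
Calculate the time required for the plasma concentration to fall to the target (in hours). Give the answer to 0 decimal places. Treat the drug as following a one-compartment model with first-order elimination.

15 h

C₀ = Dose / Vd = 1390 / 386 = 3.601 mg/L
k = ln2 / t½ = 0.693147 / 37.9 = 0.01829 h⁻¹
t = ln(C₀ / C) / k = ln(3.601 / 2.76) / 0.01829
  = ln(1.305) / 0.01829 = 0.2662 / 0.01829 = 14.55 h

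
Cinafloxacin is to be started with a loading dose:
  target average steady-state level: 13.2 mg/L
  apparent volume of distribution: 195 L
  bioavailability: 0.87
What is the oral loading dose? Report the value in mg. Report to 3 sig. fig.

LD = Css × Vd / F = 13.2 × 195 / 0.87 = 2959 mg

2960 mg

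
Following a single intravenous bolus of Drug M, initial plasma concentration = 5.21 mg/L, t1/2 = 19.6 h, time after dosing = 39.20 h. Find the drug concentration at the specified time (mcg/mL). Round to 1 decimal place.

1.3 mcg/mL

k = ln2 / t½ = 0.693147 / 19.6 = 0.03536 h⁻¹
t / t½ = 39.20 / 19.6 = 2 half-lives
C = C₀ × (1/2)^2 = 5.210 × 0.2500 = 1.303 mg/L
(1.303 mg/L = 1.303 mcg/mL)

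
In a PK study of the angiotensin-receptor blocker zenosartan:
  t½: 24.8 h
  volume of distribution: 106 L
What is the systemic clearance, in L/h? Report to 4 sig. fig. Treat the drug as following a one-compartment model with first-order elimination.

k = ln2 / t½ = 0.693147 / 24.8 = 0.02795 h⁻¹
CL = k × Vd = 0.02795 × 106 = 2.963 L/h

2.963 L/h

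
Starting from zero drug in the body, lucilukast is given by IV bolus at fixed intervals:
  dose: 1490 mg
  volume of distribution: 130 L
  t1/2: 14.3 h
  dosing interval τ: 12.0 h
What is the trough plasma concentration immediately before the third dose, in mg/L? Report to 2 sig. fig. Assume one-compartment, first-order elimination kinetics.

10 mg/L

C₀ per dose = Dose / Vd = 1490 / 130 = 11.46 mg/L
k = ln2 / t½ = 0.693147 / 14.3 = 0.04847 h⁻¹
Fraction remaining after one interval: r = e^(−kτ) = e^(−0.04847 × 12.0) = 0.5590
Before dose 3, 2 doses have been given (aged 1τ, 2τ).
C_trough = C₀ × (r + r²) = 11.46 × (0.5590 + 0.3125) = 9.987 mg/L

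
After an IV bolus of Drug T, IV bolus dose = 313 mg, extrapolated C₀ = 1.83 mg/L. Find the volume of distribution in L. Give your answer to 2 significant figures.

Vd = Dose / C₀ = 313.0 / 1.83 = 171.0 L

170 L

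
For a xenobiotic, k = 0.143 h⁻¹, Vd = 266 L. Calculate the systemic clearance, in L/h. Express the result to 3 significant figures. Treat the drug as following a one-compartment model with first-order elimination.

CL = k × Vd = 0.143 × 266 = 38.04 L/h

38.0 L/h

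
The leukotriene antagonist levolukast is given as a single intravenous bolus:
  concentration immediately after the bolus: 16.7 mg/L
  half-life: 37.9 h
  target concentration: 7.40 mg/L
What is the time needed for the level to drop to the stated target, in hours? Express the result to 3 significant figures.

k = ln2 / t½ = 0.693147 / 37.9 = 0.01829 h⁻¹
t = ln(C₀ / C) / k = ln(16.70 / 7.40) / 0.01829
  = ln(2.257) / 0.01829 = 0.8140 / 0.01829 = 44.51 h

44.5 h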